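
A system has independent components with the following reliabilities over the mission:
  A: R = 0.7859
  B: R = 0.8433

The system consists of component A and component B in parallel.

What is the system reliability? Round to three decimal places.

0.966

Parallel (A and B): 1 − (1 − 0.78590)(1 − 0.84330) = 0.966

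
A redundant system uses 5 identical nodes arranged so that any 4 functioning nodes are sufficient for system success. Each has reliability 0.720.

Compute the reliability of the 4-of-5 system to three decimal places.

R = Σ_{i=4}^{5} C(5,i) p^i (1−p)^{5−i} with p = 0.720
C(5,4)·0.720^4·0.280^1 = 0.37623
C(5,5)·0.720^5·0.280^0 = 0.19349
Sum = 0.570

0.570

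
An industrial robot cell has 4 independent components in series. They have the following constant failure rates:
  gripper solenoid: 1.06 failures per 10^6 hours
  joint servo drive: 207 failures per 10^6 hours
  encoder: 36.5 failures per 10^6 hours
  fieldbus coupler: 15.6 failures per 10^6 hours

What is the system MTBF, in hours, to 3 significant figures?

3840

Series of exponential components: λ_sys = Σ λ_i
λ_sys = 0.00000106 + 0.000207 + 0.0000365 + 0.0000156 = 2.6016e-04 /h
MTBF = 1 / λ_sys = 3840 h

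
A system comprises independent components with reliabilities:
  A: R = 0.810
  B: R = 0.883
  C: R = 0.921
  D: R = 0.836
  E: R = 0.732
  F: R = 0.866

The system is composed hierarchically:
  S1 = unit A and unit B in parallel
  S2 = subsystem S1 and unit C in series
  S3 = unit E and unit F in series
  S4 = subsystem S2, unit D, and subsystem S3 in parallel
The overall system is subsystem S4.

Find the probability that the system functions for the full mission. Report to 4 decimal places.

Parallel (A and B): 1 − (1 − 0.810000)(1 − 0.883000) = 0.977770
Series ([0.977770] and C): 0.977770 × 0.921000 = 0.900526
Series (E and F): 0.732000 × 0.866000 = 0.633912
Parallel ([0.900526], D, and [0.633912]): 1 − (1 − 0.900526)(1 − 0.836000)(1 − 0.633912) = 0.9940

0.9940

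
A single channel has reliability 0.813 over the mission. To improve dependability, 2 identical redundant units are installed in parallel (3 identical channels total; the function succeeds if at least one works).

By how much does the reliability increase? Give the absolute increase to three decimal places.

R_before = 0.813
R_after = 1 − (1 − 0.813)^3 = 0.993
ΔR = 0.993 − 0.813 = 0.180

0.180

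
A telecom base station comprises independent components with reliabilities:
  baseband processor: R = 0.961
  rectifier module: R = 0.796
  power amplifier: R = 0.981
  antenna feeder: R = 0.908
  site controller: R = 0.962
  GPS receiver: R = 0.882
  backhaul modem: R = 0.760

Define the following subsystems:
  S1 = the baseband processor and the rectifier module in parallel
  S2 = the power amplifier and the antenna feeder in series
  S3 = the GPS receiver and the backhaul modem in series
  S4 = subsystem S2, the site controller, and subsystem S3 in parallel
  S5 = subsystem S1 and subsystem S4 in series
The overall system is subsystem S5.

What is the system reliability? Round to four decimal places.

Parallel (baseband processor and rectifier module): 1 − (1 − 0.961000)(1 − 0.796000) = 0.992044
Series (power amplifier and antenna feeder): 0.981000 × 0.908000 = 0.890748
Series (GPS receiver and backhaul modem): 0.882000 × 0.760000 = 0.670320
Parallel ([0.890748], site controller, and [0.670320]): 1 − (1 − 0.890748)(1 − 0.962000)(1 − 0.670320) = 0.998631
Series ([0.992044] and [0.998631]): 0.992044 × 0.998631 = 0.9907

0.9907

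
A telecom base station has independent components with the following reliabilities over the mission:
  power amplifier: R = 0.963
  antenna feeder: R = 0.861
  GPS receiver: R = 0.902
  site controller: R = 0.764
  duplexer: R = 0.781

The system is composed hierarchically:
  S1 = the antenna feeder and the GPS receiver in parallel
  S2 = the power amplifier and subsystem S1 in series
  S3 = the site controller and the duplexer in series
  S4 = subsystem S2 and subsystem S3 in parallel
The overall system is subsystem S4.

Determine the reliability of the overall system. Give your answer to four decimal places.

Parallel (antenna feeder and GPS receiver): 1 − (1 − 0.861000)(1 − 0.902000) = 0.986378
Series (power amplifier and [0.986378]): 0.963000 × 0.986378 = 0.949882
Series (site controller and duplexer): 0.764000 × 0.781000 = 0.596684
Parallel ([0.949882] and [0.596684]): 1 − (1 − 0.949882)(1 − 0.596684) = 0.9798

0.9798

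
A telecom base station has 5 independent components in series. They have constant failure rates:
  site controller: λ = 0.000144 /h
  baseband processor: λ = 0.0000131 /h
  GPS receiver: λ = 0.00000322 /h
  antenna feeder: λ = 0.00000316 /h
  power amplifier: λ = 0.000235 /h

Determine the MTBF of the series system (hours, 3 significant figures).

2510

Series of exponential components: λ_sys = Σ λ_i
λ_sys = 0.000144 + 0.0000131 + 0.00000322 + 0.00000316 + 0.000235 = 3.9848e-04 /h
MTBF = 1 / λ_sys = 2510 h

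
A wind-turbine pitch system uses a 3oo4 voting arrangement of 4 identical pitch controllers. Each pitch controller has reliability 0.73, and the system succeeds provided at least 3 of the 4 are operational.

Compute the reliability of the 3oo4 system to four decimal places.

0.7041

R = Σ_{i=3}^{4} C(4,i) p^i (1−p)^{4−i} with p = 0.73
C(4,3)·0.73^3·0.27^1 = 0.420138
C(4,4)·0.73^4·0.27^0 = 0.283982
Sum = 0.7041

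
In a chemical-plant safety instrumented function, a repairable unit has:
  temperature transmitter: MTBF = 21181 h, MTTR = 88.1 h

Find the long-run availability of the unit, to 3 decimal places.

0.996

A(temperature transmitter) = MTBF/(MTBF+MTTR) = 21181/(21181+88.1) = 0.996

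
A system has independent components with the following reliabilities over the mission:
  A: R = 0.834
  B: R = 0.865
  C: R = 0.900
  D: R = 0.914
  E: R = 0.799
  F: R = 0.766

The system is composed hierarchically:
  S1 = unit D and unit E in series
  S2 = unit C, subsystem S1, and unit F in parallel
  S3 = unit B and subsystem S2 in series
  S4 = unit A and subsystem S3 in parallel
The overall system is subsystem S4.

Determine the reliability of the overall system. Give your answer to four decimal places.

0.9767

Series (D and E): 0.914000 × 0.799000 = 0.730286
Parallel (C, [0.730286], and F): 1 − (1 − 0.900000)(1 − 0.730286)(1 − 0.766000) = 0.993689
Series (B and [0.993689]): 0.865000 × 0.993689 = 0.859541
Parallel (A and [0.859541]): 1 − (1 − 0.834000)(1 − 0.859541) = 0.9767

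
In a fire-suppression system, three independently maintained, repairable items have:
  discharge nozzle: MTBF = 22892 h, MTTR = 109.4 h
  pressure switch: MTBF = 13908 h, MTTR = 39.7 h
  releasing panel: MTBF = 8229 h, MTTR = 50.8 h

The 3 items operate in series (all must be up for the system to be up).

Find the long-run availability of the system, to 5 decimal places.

A(discharge nozzle) = MTBF/(MTBF+MTTR) = 22892/(22892+109.4) = 0.995244
A(pressure switch) = MTBF/(MTBF+MTTR) = 13908/(13908+39.7) = 0.997154
A(releasing panel) = MTBF/(MTBF+MTTR) = 8229/(8229+50.8) = 0.993865
Series availability: 0.995244 × 0.997154 × 0.993865 = 0.98632

0.98632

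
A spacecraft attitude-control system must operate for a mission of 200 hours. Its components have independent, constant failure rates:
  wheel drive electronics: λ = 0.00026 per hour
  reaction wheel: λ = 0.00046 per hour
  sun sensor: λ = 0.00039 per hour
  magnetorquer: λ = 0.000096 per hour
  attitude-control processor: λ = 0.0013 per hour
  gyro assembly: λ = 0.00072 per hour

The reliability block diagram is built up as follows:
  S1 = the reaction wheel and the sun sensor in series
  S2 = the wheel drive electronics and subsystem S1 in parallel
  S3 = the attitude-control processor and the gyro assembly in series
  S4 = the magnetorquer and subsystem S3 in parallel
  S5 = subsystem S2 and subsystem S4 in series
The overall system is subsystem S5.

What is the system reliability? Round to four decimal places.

0.9858

R(wheel drive electronics) = exp(−0.00026 × 200) = 0.949329
R(reaction wheel) = exp(−0.00046 × 200) = 0.912105
R(sun sensor) = exp(−0.00039 × 200) = 0.924964
R(magnetorquer) = exp(−0.000096 × 200) = 0.980983
R(attitude-control processor) = exp(−0.0013 × 200) = 0.771052
R(gyro assembly) = exp(−0.00072 × 200) = 0.865888
Series (reaction wheel and sun sensor): 0.912105 × 0.924964 = 0.843664
Parallel (wheel drive electronics and [0.843664]): 1 − (1 − 0.949329)(1 − 0.843664) = 0.992078
Series (attitude-control processor and gyro assembly): 0.771052 × 0.865888 = 0.667645
Parallel (magnetorquer and [0.667645]): 1 − (1 − 0.980983)(1 − 0.667645) = 0.993680
Series ([0.992078] and [0.993680]): 0.992078 × 0.993680 = 0.9858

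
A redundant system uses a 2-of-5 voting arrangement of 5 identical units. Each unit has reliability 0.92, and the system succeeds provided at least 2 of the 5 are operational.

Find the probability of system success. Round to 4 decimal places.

R = Σ_{i=2}^{5} C(5,i) p^i (1−p)^{5−i} with p = 0.92
C(5,2)·0.92^2·0.08^3 = 0.004334
C(5,3)·0.92^3·0.08^2 = 0.049836
C(5,4)·0.92^4·0.08^1 = 0.286557
C(5,5)·0.92^5·0.08^0 = 0.659082
Sum = 0.9998

0.9998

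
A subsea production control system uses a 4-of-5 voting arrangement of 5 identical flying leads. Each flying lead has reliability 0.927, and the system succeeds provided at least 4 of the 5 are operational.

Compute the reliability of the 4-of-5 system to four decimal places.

R = Σ_{i=4}^{5} C(5,i) p^i (1−p)^{5−i} with p = 0.927
C(5,4)·0.927^4·0.073^1 = 0.269533
C(5,5)·0.927^5·0.073^0 = 0.684540
Sum = 0.9541

0.9541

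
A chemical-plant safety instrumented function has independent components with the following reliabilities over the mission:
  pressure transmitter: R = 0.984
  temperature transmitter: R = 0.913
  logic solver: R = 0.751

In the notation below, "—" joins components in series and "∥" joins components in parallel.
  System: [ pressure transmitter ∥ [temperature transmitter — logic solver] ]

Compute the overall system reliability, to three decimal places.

Series (temperature transmitter and logic solver): 0.91300 × 0.75100 = 0.68566
Parallel (pressure transmitter and [0.68566]): 1 − (1 − 0.98400)(1 − 0.68566) = 0.995

0.995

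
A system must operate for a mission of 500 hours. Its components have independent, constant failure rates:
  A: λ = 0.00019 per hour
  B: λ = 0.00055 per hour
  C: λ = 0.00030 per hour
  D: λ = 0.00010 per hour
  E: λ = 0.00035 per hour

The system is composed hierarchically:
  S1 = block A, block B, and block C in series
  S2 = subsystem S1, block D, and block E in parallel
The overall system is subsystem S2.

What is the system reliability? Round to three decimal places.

0.997

R(A) = exp(−0.00019 × 500) = 0.90937
R(B) = exp(−0.00055 × 500) = 0.75957
R(C) = exp(−0.00030 × 500) = 0.86071
R(D) = exp(−0.00010 × 500) = 0.95123
R(E) = exp(−0.00035 × 500) = 0.83946
Series (A, B, and C): 0.90937 × 0.75957 × 0.86071 = 0.59452
Parallel ([0.59452], D, and E): 1 − (1 − 0.59452)(1 − 0.95123)(1 − 0.83946) = 0.997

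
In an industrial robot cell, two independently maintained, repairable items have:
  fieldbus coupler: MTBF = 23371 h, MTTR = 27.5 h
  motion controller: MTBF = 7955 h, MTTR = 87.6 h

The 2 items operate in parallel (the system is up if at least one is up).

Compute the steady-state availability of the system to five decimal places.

A(fieldbus coupler) = MTBF/(MTBF+MTTR) = 23371/(23371+27.5) = 0.998825
A(motion controller) = MTBF/(MTBF+MTTR) = 7955/(7955+87.6) = 0.989108
Parallel availability: 1 − (1 − 0.998825)(1 − 0.989108) = 0.99999

0.99999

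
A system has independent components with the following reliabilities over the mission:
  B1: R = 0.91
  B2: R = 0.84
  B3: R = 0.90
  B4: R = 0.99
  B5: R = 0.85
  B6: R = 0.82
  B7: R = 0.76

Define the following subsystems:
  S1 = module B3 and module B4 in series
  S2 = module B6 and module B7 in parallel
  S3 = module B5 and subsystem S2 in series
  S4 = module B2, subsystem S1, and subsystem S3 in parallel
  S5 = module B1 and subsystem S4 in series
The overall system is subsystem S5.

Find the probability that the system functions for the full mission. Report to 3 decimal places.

0.907

Series (B3 and B4): 0.90000 × 0.99000 = 0.89100
Parallel (B6 and B7): 1 − (1 − 0.82000)(1 − 0.76000) = 0.95680
Series (B5 and [0.95680]): 0.85000 × 0.95680 = 0.81328
Parallel (B2, [0.89100], and [0.81328]): 1 − (1 − 0.84000)(1 − 0.89100)(1 − 0.81328) = 0.99674
Series (B1 and [0.99674]): 0.91000 × 0.99674 = 0.907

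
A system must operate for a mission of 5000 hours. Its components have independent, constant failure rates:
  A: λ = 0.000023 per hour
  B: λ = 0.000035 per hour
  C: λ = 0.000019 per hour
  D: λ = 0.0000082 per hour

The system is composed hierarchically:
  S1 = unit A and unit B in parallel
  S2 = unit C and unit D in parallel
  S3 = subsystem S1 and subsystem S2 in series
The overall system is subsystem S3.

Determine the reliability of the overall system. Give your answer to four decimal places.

R(A) = exp(−0.000023 × 5000) = 0.891366
R(B) = exp(−0.000035 × 5000) = 0.839457
R(C) = exp(−0.000019 × 5000) = 0.909373
R(D) = exp(−0.0000082 × 5000) = 0.959829
Parallel (A and B): 1 − (1 − 0.891366)(1 − 0.839457) = 0.982560
Parallel (C and D): 1 − (1 − 0.909373)(1 − 0.959829) = 0.996359
Series ([0.982560] and [0.996359]): 0.982560 × 0.996359 = 0.9790

0.9790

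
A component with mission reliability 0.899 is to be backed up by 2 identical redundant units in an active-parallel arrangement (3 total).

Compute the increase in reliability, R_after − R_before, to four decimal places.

R_before = 0.899
R_after = 1 − (1 − 0.899)^3 = 0.9990
ΔR = 0.9990 − 0.899 = 0.1000

0.1000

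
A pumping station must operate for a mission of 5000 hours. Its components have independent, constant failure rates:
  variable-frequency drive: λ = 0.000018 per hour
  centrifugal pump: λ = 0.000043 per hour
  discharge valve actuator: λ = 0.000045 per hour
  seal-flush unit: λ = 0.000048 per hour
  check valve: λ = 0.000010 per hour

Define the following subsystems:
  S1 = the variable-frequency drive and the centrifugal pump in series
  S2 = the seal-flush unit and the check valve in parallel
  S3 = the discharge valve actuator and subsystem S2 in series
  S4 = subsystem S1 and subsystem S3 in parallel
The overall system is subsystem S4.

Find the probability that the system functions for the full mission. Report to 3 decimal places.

R(variable-frequency drive) = exp(−0.000018 × 5000) = 0.91393
R(centrifugal pump) = exp(−0.000043 × 5000) = 0.80654
R(discharge valve actuator) = exp(−0.000045 × 5000) = 0.79852
R(seal-flush unit) = exp(−0.000048 × 5000) = 0.78663
R(check valve) = exp(−0.000010 × 5000) = 0.95123
Series (variable-frequency drive and centrifugal pump): 0.91393 × 0.80654 = 0.73712
Parallel (seal-flush unit and check valve): 1 − (1 − 0.78663)(1 − 0.95123) = 0.98959
Series (discharge valve actuator and [0.98959]): 0.79852 × 0.98959 = 0.79021
Parallel ([0.73712] and [0.79021]): 1 − (1 − 0.73712)(1 − 0.79021) = 0.945

0.945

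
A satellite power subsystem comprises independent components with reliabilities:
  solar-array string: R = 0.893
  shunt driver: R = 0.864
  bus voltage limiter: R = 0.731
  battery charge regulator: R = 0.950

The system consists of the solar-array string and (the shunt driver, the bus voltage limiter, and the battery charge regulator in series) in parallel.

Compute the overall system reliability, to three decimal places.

0.957

Series (shunt driver, bus voltage limiter, and battery charge regulator): 0.86400 × 0.73100 × 0.95000 = 0.60000
Parallel (solar-array string and [0.60000]): 1 − (1 − 0.89300)(1 − 0.60000) = 0.957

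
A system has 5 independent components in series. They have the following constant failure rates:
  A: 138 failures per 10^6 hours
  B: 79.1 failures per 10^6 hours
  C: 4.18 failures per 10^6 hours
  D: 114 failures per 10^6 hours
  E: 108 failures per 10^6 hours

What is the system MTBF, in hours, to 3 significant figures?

2260

Series of exponential components: λ_sys = Σ λ_i
λ_sys = 0.000138 + 0.0000791 + 0.00000418 + 0.000114 + 0.000108 = 4.4328e-04 /h
MTBF = 1 / λ_sys = 2260 h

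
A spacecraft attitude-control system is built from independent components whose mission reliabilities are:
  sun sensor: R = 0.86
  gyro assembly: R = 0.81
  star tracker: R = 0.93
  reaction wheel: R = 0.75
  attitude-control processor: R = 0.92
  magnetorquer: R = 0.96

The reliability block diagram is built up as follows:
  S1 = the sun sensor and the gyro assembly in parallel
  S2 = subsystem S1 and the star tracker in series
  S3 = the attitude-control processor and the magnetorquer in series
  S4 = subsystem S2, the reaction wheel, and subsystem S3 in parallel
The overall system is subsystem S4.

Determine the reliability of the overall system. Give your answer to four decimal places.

Parallel (sun sensor and gyro assembly): 1 − (1 − 0.860000)(1 − 0.810000) = 0.973400
Series ([0.973400] and star tracker): 0.973400 × 0.930000 = 0.905262
Series (attitude-control processor and magnetorquer): 0.920000 × 0.960000 = 0.883200
Parallel ([0.905262], reaction wheel, and [0.883200]): 1 − (1 − 0.905262)(1 − 0.750000)(1 − 0.883200) = 0.9972

0.9972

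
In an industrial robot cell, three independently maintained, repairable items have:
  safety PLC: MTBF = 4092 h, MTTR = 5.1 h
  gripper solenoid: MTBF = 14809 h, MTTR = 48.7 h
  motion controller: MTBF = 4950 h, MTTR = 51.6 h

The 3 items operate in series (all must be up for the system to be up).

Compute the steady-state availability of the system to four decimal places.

A(safety PLC) = MTBF/(MTBF+MTTR) = 4092/(4092+5.1) = 0.998755
A(gripper solenoid) = MTBF/(MTBF+MTTR) = 14809/(14809+48.7) = 0.996722
A(motion controller) = MTBF/(MTBF+MTTR) = 4950/(4950+51.6) = 0.989683
Series availability: 0.998755 × 0.996722 × 0.989683 = 0.9852

0.9852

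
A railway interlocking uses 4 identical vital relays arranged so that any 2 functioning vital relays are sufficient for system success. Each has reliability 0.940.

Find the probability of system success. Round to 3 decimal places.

0.999

R = Σ_{i=2}^{4} C(4,i) p^i (1−p)^{4−i} with p = 0.940
C(4,2)·0.940^2·0.060^2 = 0.01909
C(4,3)·0.940^3·0.060^1 = 0.19934
C(4,4)·0.940^4·0.060^0 = 0.78075
Sum = 0.999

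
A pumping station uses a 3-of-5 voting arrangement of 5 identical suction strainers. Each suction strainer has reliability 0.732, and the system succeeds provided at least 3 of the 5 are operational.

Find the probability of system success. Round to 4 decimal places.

0.8766

R = Σ_{i=3}^{5} C(5,i) p^i (1−p)^{5−i} with p = 0.732
C(5,3)·0.732^3·0.268^2 = 0.281710
C(5,4)·0.732^4·0.268^1 = 0.384724
C(5,5)·0.732^5·0.268^0 = 0.210163
Sum = 0.8766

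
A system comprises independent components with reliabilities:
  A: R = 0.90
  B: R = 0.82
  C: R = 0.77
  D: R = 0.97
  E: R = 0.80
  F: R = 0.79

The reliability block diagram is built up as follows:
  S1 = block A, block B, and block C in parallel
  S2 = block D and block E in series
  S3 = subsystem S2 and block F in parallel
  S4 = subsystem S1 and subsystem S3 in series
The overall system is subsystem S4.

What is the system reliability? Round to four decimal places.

Parallel (A, B, and C): 1 − (1 − 0.900000)(1 − 0.820000)(1 − 0.770000) = 0.995860
Series (D and E): 0.970000 × 0.800000 = 0.776000
Parallel ([0.776000] and F): 1 − (1 − 0.776000)(1 − 0.790000) = 0.952960
Series ([0.995860] and [0.952960]): 0.995860 × 0.952960 = 0.9490

0.9490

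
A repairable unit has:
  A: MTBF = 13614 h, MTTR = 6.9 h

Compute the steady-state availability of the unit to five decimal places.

A(A) = MTBF/(MTBF+MTTR) = 13614/(13614+6.9) = 0.99949

0.99949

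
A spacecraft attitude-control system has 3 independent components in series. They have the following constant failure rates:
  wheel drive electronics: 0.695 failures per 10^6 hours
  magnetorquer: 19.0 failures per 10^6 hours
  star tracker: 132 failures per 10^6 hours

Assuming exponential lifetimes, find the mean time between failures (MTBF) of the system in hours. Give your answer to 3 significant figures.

6590

Series of exponential components: λ_sys = Σ λ_i
λ_sys = 0.000000695 + 0.0000190 + 0.000132 = 1.5170e-04 /h
MTBF = 1 / λ_sys = 6590 h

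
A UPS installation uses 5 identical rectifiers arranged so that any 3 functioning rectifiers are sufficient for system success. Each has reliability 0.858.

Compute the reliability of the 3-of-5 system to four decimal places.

0.9771

R = Σ_{i=3}^{5} C(5,i) p^i (1−p)^{5−i} with p = 0.858
C(5,3)·0.858^3·0.142^2 = 0.127362
C(5,4)·0.858^4·0.142^1 = 0.384776
C(5,5)·0.858^5·0.142^0 = 0.464982
Sum = 0.9771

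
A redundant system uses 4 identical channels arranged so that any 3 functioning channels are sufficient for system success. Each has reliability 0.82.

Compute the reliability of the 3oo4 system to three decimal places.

0.849

R = Σ_{i=3}^{4} C(4,i) p^i (1−p)^{4−i} with p = 0.82
C(4,3)·0.82^3·0.18^1 = 0.39698
C(4,4)·0.82^4·0.18^0 = 0.45212
Sum = 0.849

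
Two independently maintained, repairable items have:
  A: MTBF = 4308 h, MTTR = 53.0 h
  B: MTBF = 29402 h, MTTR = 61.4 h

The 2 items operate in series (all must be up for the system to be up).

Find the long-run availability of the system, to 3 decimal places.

0.986

A(A) = MTBF/(MTBF+MTTR) = 4308/(4308+53.0) = 0.987847
A(B) = MTBF/(MTBF+MTTR) = 29402/(29402+61.4) = 0.997916
Series availability: 0.987847 × 0.997916 = 0.986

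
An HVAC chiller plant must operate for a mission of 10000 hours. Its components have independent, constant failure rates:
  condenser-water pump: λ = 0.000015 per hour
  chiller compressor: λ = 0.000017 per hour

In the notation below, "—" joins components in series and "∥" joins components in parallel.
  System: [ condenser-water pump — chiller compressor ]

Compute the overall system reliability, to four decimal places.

R(condenser-water pump) = exp(−0.000015 × 10000) = 0.860708
R(chiller compressor) = exp(−0.000017 × 10000) = 0.843665
Series (condenser-water pump and chiller compressor): 0.860708 × 0.843665 = 0.7261

0.7261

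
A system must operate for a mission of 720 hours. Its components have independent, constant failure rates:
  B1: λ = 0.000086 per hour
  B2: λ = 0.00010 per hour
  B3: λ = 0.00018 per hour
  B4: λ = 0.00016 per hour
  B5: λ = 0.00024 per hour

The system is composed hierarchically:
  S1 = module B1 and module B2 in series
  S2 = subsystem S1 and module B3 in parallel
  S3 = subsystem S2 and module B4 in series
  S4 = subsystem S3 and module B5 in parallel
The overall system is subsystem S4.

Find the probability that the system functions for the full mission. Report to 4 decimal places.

R(B1) = exp(−0.000086 × 720) = 0.939958
R(B2) = exp(−0.00010 × 720) = 0.930531
R(B3) = exp(−0.00018 × 720) = 0.878447
R(B4) = exp(−0.00016 × 720) = 0.891188
R(B5) = exp(−0.00024 × 720) = 0.841306
Series (B1 and B2): 0.939958 × 0.930531 = 0.874660
Parallel ([0.874660] and B3): 1 − (1 − 0.874660)(1 − 0.878447) = 0.984765
Series ([0.984765] and B4): 0.984765 × 0.891188 = 0.877611
Parallel ([0.877611] and B5): 1 − (1 − 0.877611)(1 − 0.841306) = 0.9806

0.9806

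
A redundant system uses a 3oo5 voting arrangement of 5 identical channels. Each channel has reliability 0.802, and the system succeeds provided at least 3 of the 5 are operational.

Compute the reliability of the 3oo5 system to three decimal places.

0.944

R = Σ_{i=3}^{5} C(5,i) p^i (1−p)^{5−i} with p = 0.802
C(5,3)·0.802^3·0.198^2 = 0.20223
C(5,4)·0.802^4·0.198^1 = 0.40957
C(5,5)·0.802^5·0.198^0 = 0.33180
Sum = 0.944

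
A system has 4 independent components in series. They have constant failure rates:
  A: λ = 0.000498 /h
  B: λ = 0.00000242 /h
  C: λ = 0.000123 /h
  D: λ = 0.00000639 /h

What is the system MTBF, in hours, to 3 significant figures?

Series of exponential components: λ_sys = Σ λ_i
λ_sys = 0.000498 + 0.00000242 + 0.000123 + 0.00000639 = 6.2981e-04 /h
MTBF = 1 / λ_sys = 1590 h

1590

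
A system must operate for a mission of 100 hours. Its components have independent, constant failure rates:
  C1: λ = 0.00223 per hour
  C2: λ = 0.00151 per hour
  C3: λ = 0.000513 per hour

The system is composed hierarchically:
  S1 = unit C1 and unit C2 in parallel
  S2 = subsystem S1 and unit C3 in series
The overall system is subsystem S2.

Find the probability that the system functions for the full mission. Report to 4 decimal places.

0.9234

R(C1) = exp(−0.00223 × 100) = 0.800115
R(C2) = exp(−0.00151 × 100) = 0.859848
R(C3) = exp(−0.000513 × 100) = 0.949994
Parallel (C1 and C2): 1 − (1 − 0.800115)(1 − 0.859848) = 0.971986
Series ([0.971986] and C3): 0.971986 × 0.949994 = 0.9234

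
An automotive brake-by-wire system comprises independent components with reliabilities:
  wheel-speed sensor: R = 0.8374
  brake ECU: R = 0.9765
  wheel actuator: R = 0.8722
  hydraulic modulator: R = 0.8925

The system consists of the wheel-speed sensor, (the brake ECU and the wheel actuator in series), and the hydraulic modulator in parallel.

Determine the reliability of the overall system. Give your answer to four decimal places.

0.9974

Series (brake ECU and wheel actuator): 0.976500 × 0.872200 = 0.851703
Parallel (wheel-speed sensor, [0.851703], and hydraulic modulator): 1 − (1 − 0.837400)(1 − 0.851703)(1 − 0.892500) = 0.9974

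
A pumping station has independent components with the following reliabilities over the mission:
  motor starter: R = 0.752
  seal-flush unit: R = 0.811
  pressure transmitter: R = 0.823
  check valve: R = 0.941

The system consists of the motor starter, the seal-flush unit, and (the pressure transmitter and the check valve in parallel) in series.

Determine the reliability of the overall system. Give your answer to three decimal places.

Parallel (pressure transmitter and check valve): 1 − (1 − 0.82300)(1 − 0.94100) = 0.98956
Series (motor starter, seal-flush unit, and [0.98956]): 0.75200 × 0.81100 × 0.98956 = 0.604

0.604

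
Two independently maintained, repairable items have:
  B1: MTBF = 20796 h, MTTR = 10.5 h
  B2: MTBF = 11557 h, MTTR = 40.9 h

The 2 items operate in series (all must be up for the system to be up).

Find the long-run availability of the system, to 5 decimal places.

A(B1) = MTBF/(MTBF+MTTR) = 20796/(20796+10.5) = 0.999495
A(B2) = MTBF/(MTBF+MTTR) = 11557/(11557+40.9) = 0.996473
Series availability: 0.999495 × 0.996473 = 0.99597

0.99597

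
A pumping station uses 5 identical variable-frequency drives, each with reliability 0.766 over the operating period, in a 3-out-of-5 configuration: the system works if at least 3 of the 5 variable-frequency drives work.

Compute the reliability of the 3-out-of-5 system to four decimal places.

R = Σ_{i=3}^{5} C(5,i) p^i (1−p)^{5−i} with p = 0.766
C(5,3)·0.766^3·0.234^2 = 0.246104
C(5,4)·0.766^4·0.234^1 = 0.402811
C(5,5)·0.766^5·0.234^0 = 0.263720
Sum = 0.9126

0.9126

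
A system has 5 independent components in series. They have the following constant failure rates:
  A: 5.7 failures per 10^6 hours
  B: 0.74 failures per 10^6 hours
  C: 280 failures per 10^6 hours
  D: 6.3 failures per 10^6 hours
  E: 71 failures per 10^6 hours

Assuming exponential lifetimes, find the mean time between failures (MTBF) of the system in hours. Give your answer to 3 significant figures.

2750

Series of exponential components: λ_sys = Σ λ_i
λ_sys = 0.0000057 + 0.00000074 + 0.00028 + 0.0000063 + 0.000071 = 3.6374e-04 /h
MTBF = 1 / λ_sys = 2750 h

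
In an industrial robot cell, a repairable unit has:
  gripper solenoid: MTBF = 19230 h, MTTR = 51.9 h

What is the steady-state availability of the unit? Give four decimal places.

A(gripper solenoid) = MTBF/(MTBF+MTTR) = 19230/(19230+51.9) = 0.9973

0.9973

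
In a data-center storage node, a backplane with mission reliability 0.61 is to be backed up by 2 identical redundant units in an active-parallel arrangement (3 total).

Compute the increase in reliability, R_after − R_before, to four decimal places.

R_before = 0.61
R_after = 1 − (1 − 0.61)^3 = 0.9407
ΔR = 0.9407 − 0.61 = 0.3307

0.3307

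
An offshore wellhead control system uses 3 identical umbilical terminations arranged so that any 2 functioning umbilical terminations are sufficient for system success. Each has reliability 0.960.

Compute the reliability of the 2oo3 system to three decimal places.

R = Σ_{i=2}^{3} C(3,i) p^i (1−p)^{3−i} with p = 0.960
C(3,2)·0.960^2·0.040^1 = 0.11059
C(3,3)·0.960^3·0.040^0 = 0.88474
Sum = 0.995

0.995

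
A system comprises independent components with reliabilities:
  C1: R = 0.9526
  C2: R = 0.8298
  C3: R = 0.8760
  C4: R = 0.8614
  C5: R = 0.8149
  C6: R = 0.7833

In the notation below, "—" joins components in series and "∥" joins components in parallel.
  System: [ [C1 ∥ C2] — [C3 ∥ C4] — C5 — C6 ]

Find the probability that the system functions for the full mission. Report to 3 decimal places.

Parallel (C1 and C2): 1 − (1 − 0.95260)(1 − 0.82980) = 0.99193
Parallel (C3 and C4): 1 − (1 − 0.87600)(1 − 0.86140) = 0.98281
Series ([0.99193], [0.98281], C5, and C6): 0.99193 × 0.98281 × 0.81490 × 0.78330 = 0.622

0.622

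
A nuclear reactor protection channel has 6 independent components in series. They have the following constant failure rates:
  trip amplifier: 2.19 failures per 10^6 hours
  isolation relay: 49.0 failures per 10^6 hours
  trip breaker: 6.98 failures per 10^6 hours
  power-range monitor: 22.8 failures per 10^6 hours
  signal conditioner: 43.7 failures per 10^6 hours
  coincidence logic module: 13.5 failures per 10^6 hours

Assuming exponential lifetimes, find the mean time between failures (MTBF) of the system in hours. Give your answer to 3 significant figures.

7240

Series of exponential components: λ_sys = Σ λ_i
λ_sys = 0.00000219 + 0.0000490 + 0.00000698 + 0.0000228 + 0.0000437 + 0.0000135 = 1.3817e-04 /h
MTBF = 1 / λ_sys = 7240 h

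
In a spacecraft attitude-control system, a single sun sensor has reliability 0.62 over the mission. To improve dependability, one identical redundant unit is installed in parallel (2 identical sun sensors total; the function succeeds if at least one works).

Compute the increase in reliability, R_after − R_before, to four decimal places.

0.2356

R_before = 0.62
R_after = 1 − (1 − 0.62)^2 = 0.8556
ΔR = 0.8556 − 0.62 = 0.2356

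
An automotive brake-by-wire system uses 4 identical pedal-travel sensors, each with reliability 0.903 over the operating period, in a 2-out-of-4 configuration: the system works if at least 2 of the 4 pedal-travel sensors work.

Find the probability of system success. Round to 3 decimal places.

0.997

R = Σ_{i=2}^{4} C(4,i) p^i (1−p)^{4−i} with p = 0.903
C(4,2)·0.903^2·0.097^2 = 0.04603
C(4,3)·0.903^3·0.097^1 = 0.28569
C(4,4)·0.903^4·0.097^0 = 0.66489
Sum = 0.997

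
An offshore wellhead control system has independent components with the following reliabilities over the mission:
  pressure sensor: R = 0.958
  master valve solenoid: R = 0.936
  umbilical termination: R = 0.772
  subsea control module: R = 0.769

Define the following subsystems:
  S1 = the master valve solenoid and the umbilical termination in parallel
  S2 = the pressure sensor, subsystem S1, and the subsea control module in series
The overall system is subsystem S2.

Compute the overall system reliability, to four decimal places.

Parallel (master valve solenoid and umbilical termination): 1 − (1 − 0.936000)(1 − 0.772000) = 0.985408
Series (pressure sensor, [0.985408], and subsea control module): 0.958000 × 0.985408 × 0.769000 = 0.7260

0.7260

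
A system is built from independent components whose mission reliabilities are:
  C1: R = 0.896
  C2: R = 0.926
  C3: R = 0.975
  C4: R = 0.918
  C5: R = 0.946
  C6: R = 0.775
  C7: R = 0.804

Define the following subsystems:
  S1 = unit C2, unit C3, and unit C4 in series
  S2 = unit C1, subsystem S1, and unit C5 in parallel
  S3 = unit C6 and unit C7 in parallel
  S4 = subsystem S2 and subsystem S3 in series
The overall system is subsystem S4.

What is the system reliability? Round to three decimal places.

0.955

Series (C2, C3, and C4): 0.92600 × 0.97500 × 0.91800 = 0.82882
Parallel (C1, [0.82882], and C5): 1 − (1 − 0.89600)(1 − 0.82882)(1 − 0.94600) = 0.99904
Parallel (C6 and C7): 1 − (1 − 0.77500)(1 − 0.80400) = 0.95590
Series ([0.99904] and [0.95590]): 0.99904 × 0.95590 = 0.955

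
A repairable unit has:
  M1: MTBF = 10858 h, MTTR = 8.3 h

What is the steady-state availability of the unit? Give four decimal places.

0.9992

A(M1) = MTBF/(MTBF+MTTR) = 10858/(10858+8.3) = 0.9992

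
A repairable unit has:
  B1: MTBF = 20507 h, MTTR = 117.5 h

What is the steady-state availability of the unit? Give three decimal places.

A(B1) = MTBF/(MTBF+MTTR) = 20507/(20507+117.5) = 0.994

0.994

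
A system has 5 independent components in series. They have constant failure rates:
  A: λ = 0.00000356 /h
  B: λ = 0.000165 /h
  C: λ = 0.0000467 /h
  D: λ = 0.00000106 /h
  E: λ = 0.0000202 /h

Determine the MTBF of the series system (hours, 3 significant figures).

4230

Series of exponential components: λ_sys = Σ λ_i
λ_sys = 0.00000356 + 0.000165 + 0.0000467 + 0.00000106 + 0.0000202 = 2.3652e-04 /h
MTBF = 1 / λ_sys = 4230 h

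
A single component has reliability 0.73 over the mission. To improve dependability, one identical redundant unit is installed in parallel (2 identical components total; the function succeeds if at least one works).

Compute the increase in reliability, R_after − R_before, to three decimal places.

R_before = 0.73
R_after = 1 − (1 − 0.73)^2 = 0.927
ΔR = 0.927 − 0.73 = 0.197

0.197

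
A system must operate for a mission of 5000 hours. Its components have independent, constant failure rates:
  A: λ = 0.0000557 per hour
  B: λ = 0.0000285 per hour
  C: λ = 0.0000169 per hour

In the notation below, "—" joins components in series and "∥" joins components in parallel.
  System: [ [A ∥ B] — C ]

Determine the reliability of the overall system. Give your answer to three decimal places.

R(A) = exp(−0.0000557 × 5000) = 0.75692
R(B) = exp(−0.0000285 × 5000) = 0.86719
R(C) = exp(−0.0000169 × 5000) = 0.91897
Parallel (A and B): 1 − (1 − 0.75692)(1 − 0.86719) = 0.96772
Series ([0.96772] and C): 0.96772 × 0.91897 = 0.889

0.889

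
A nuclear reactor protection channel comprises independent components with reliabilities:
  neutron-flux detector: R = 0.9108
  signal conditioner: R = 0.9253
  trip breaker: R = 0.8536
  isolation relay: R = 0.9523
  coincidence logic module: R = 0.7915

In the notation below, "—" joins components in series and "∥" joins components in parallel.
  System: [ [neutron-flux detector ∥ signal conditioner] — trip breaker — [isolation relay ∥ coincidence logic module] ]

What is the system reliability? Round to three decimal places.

Parallel (neutron-flux detector and signal conditioner): 1 − (1 − 0.91080)(1 − 0.92530) = 0.99334
Parallel (isolation relay and coincidence logic module): 1 − (1 − 0.95230)(1 − 0.79150) = 0.99005
Series ([0.99334], trip breaker, and [0.99005]): 0.99334 × 0.85360 × 0.99005 = 0.839

0.839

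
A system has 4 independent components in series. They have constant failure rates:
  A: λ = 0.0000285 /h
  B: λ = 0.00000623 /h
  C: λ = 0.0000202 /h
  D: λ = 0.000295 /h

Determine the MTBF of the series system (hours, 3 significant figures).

Series of exponential components: λ_sys = Σ λ_i
λ_sys = 0.0000285 + 0.00000623 + 0.0000202 + 0.000295 = 3.4993e-04 /h
MTBF = 1 / λ_sys = 2860 h

2860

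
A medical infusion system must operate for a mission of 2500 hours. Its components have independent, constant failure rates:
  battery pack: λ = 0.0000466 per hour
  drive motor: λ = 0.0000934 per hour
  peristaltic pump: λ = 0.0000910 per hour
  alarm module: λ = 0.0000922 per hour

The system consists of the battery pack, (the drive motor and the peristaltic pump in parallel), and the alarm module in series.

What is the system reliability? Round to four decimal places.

R(battery pack) = exp(−0.0000466 × 2500) = 0.890030
R(drive motor) = exp(−0.0000934 × 2500) = 0.791758
R(peristaltic pump) = exp(−0.0000910 × 2500) = 0.796522
R(alarm module) = exp(−0.0000922 × 2500) = 0.794136
Parallel (drive motor and peristaltic pump): 1 − (1 − 0.791758)(1 − 0.796522) = 0.957627
Series (battery pack, [0.957627], and alarm module): 0.890030 × 0.957627 × 0.794136 = 0.6769

0.6769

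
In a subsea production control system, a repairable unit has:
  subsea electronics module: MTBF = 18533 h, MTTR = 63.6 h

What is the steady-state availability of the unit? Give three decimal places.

A(subsea electronics module) = MTBF/(MTBF+MTTR) = 18533/(18533+63.6) = 0.997

0.997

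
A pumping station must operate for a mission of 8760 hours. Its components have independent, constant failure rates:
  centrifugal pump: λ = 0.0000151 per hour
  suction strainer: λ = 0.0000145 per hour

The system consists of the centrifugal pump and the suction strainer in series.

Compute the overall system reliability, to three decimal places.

0.772

R(centrifugal pump) = exp(−0.0000151 × 8760) = 0.87610
R(suction strainer) = exp(−0.0000145 × 8760) = 0.88072
Series (centrifugal pump and suction strainer): 0.87610 × 0.88072 = 0.772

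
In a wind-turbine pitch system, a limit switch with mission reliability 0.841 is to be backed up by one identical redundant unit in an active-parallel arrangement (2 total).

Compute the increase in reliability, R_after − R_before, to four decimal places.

0.1337

R_before = 0.841
R_after = 1 − (1 − 0.841)^2 = 0.9747
ΔR = 0.9747 − 0.841 = 0.1337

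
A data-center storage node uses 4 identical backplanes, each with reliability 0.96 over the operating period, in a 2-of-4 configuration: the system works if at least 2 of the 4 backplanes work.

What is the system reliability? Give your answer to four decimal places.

R = Σ_{i=2}^{4} C(4,i) p^i (1−p)^{4−i} with p = 0.96
C(4,2)·0.96^2·0.04^2 = 0.008847
C(4,3)·0.96^3·0.04^1 = 0.141558
C(4,4)·0.96^4·0.04^0 = 0.849347
Sum = 0.9998

0.9998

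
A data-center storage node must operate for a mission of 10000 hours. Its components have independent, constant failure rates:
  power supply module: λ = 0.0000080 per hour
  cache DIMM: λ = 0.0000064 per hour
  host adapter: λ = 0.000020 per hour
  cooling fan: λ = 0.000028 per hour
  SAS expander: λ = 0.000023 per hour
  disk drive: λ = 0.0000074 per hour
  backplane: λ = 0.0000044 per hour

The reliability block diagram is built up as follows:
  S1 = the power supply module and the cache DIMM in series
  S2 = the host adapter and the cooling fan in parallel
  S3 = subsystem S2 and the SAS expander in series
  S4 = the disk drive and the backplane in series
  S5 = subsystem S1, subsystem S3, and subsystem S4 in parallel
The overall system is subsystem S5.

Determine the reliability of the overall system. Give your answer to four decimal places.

R(power supply module) = exp(−0.0000080 × 10000) = 0.923116
R(cache DIMM) = exp(−0.0000064 × 10000) = 0.938005
R(host adapter) = exp(−0.000020 × 10000) = 0.818731
R(cooling fan) = exp(−0.000028 × 10000) = 0.755784
R(SAS expander) = exp(−0.000023 × 10000) = 0.794534
R(disk drive) = exp(−0.0000074 × 10000) = 0.928672
R(backplane) = exp(−0.0000044 × 10000) = 0.956954
Series (power supply module and cache DIMM): 0.923116 × 0.938005 = 0.865887
Parallel (host adapter and cooling fan): 1 − (1 − 0.818731)(1 − 0.755784) = 0.955731
Series ([0.955731] and SAS expander): 0.955731 × 0.794534 = 0.759361
Series (disk drive and backplane): 0.928672 × 0.956954 = 0.888696
Parallel ([0.865887], [0.759361], and [0.888696]): 1 − (1 − 0.865887)(1 − 0.759361)(1 − 0.888696) = 0.9964

0.9964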